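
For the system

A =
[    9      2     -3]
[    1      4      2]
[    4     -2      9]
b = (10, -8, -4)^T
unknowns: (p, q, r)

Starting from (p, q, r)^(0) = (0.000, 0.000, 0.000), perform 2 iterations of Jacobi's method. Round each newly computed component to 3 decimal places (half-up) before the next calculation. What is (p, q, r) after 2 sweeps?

Iteration 1:
  p = (10 - (2)·0.000 - (-3)·0.000) / (9) = 1.111
  q = (-8 - (1)·0.000 - (2)·0.000) / (4) = -2.000
  r = (-4 - (4)·0.000 - (-2)·0.000) / (9) = -0.444
Iteration 2:
  p = (10 - (2)·-2.000 - (-3)·-0.444) / (9) = 1.408
  q = (-8 - (1)·1.111 - (2)·-0.444) / (4) = -2.056
  r = (-4 - (4)·1.111 - (-2)·-2.000) / (9) = -1.383

(1.408, -2.056, -1.383)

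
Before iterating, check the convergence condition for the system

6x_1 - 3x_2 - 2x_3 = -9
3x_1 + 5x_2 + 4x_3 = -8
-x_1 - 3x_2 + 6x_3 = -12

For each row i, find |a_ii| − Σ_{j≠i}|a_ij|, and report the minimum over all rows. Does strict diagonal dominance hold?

-2

row 1: |6| − (3+2) = 1
row 2: |5| − (3+4) = -2
row 3: |6| − (1+3) = 2
minimum over rows = -2 → not strictly diagonally dominant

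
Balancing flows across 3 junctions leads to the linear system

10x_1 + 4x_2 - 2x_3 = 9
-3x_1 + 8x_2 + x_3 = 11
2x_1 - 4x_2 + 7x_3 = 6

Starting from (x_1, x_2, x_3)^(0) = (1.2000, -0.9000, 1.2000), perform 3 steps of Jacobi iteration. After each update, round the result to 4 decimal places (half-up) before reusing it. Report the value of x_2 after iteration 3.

1.2880

Iteration 1:
  x_1 = (9 - (4)·-0.9000 - (-2)·1.2000) / (10) = 1.5000
  x_2 = (11 - (-3)·1.2000 - (1)·1.2000) / (8) = 1.6750
  x_3 = (6 - (2)·1.2000 - (-4)·-0.9000) / (7) = 0.0000
Iteration 2:
  x_1 = (9 - (4)·1.6750 - (-2)·0.0000) / (10) = 0.2300
  x_2 = (11 - (-3)·1.5000 - (1)·0.0000) / (8) = 1.9375
  x_3 = (6 - (2)·1.5000 - (-4)·1.6750) / (7) = 1.3857
Iteration 3:
  x_1 = (9 - (4)·1.9375 - (-2)·1.3857) / (10) = 0.4021
  x_2 = (11 - (-3)·0.2300 - (1)·1.3857) / (8) = 1.2880
  x_3 = (6 - (2)·0.2300 - (-4)·1.9375) / (7) = 1.8986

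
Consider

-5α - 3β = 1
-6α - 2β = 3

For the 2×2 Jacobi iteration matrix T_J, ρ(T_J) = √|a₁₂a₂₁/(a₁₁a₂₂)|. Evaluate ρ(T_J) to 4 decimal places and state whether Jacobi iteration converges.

a₁₂a₂₁/(a₁₁a₂₂) = (-3)·(-6) / ((-5)·(-2)) = 1.800000
ρ = √|1.800000| = √1.800000 = 1.3416
ρ > 1, so Jacobi diverges

1.3416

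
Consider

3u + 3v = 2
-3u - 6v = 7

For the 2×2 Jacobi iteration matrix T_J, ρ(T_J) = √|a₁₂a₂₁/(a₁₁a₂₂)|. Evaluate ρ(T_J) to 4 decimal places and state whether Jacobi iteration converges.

a₁₂a₂₁/(a₁₁a₂₂) = (3)·(-3) / ((3)·(-6)) = 0.500000
ρ = √|0.500000| = √0.500000 = 0.7071
ρ < 1, so Jacobi converges

0.7071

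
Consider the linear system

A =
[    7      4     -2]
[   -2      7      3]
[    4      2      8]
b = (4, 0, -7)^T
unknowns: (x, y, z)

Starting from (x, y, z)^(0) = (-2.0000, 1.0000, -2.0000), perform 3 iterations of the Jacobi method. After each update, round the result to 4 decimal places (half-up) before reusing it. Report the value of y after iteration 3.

0.3896

Iteration 1:
  x = (4 - (4)·1.0000 - (-2)·-2.0000) / (7) = -0.5714
  y = (0 - (-2)·-2.0000 - (3)·-2.0000) / (7) = 0.2857
  z = (-7 - (4)·-2.0000 - (2)·1.0000) / (8) = -0.1250
Iteration 2:
  x = (4 - (4)·0.2857 - (-2)·-0.1250) / (7) = 0.3725
  y = (0 - (-2)·-0.5714 - (3)·-0.1250) / (7) = -0.1097
  z = (-7 - (4)·-0.5714 - (2)·0.2857) / (8) = -0.6607
Iteration 3:
  x = (4 - (4)·-0.1097 - (-2)·-0.6607) / (7) = 0.4453
  y = (0 - (-2)·0.3725 - (3)·-0.6607) / (7) = 0.3896
  z = (-7 - (4)·0.3725 - (2)·-0.1097) / (8) = -1.0338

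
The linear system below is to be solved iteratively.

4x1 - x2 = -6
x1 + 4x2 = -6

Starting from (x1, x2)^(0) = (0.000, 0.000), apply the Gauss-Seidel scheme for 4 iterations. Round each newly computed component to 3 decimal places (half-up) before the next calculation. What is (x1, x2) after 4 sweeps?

(-1.765, -1.059)

Iteration 1:
  x1 = (-6 - (-1)·0.000) / (4) = -1.500
  x2 = (-6 - (1)·-1.500) / (4) = -1.125
Iteration 2:
  x1 = (-6 - (-1)·-1.125) / (4) = -1.781
  x2 = (-6 - (1)·-1.781) / (4) = -1.055
Iteration 3:
  x1 = (-6 - (-1)·-1.055) / (4) = -1.764
  x2 = (-6 - (1)·-1.764) / (4) = -1.059
Iteration 4:
  x1 = (-6 - (-1)·-1.059) / (4) = -1.765
  x2 = (-6 - (1)·-1.765) / (4) = -1.059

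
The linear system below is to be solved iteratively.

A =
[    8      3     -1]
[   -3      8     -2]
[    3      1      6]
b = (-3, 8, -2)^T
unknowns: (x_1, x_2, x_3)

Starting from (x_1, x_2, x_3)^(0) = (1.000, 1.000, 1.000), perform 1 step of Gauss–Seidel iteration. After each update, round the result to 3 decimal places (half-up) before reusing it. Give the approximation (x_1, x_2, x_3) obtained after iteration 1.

(-0.625, 1.016, -0.190)

Iteration 1:
  x_1 = (-3 - (3)·1.000 - (-1)·1.000) / (8) = -0.625
  x_2 = (8 - (-3)·-0.625 - (-2)·1.000) / (8) = 1.016
  x_3 = (-2 - (3)·-0.625 - (1)·1.016) / (6) = -0.190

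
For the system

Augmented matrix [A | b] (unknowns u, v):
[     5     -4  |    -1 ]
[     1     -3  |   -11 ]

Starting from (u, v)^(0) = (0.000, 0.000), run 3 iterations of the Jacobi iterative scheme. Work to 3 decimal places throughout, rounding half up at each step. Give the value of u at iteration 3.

2.680

Iteration 1:
  u = (-1 - (-4)·0.000) / (5) = -0.200
  v = (-11 - (1)·0.000) / (-3) = 3.667
Iteration 2:
  u = (-1 - (-4)·3.667) / (5) = 2.734
  v = (-11 - (1)·-0.200) / (-3) = 3.600
Iteration 3:
  u = (-1 - (-4)·3.600) / (5) = 2.680
  v = (-11 - (1)·2.734) / (-3) = 4.578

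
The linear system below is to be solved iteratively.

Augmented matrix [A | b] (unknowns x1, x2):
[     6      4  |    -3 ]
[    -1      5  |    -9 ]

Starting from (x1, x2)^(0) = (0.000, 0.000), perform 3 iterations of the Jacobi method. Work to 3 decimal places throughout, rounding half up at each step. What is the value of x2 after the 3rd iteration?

-1.660

Iteration 1:
  x1 = (-3 - (4)·0.000) / (6) = -0.500
  x2 = (-9 - (-1)·0.000) / (5) = -1.800
Iteration 2:
  x1 = (-3 - (4)·-1.800) / (6) = 0.700
  x2 = (-9 - (-1)·-0.500) / (5) = -1.900
Iteration 3:
  x1 = (-3 - (4)·-1.900) / (6) = 0.767
  x2 = (-9 - (-1)·0.700) / (5) = -1.660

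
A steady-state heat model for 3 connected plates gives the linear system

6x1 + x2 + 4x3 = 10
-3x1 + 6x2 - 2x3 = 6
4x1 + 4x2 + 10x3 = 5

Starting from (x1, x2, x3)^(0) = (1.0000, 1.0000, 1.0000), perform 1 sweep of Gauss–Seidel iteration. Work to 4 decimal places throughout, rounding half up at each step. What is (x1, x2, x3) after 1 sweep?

(0.8333, 1.7500, -0.5333)

Iteration 1:
  x1 = (10 - (1)·1.0000 - (4)·1.0000) / (6) = 0.8333
  x2 = (6 - (-3)·0.8333 - (-2)·1.0000) / (6) = 1.7500
  x3 = (5 - (4)·0.8333 - (4)·1.7500) / (10) = -0.5333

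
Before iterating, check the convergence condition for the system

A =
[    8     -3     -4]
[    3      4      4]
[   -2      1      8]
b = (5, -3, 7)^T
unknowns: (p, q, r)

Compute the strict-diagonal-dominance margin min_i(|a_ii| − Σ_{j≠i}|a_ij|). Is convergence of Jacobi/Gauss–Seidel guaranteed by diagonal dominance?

row 1: |8| − (3+4) = 1
row 2: |4| − (3+4) = -3
row 3: |8| − (2+1) = 5
minimum over rows = -3 → not strictly diagonally dominant

-3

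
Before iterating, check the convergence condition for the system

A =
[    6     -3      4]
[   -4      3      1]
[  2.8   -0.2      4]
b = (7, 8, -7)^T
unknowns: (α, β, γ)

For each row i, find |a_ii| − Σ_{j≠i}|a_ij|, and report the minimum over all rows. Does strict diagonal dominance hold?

-2

row 1: |6| − (3+4) = -1
row 2: |3| − (4+1) = -2
row 3: |4| − (2.8+0.2) = 1
minimum over rows = -2 → not strictly diagonally dominant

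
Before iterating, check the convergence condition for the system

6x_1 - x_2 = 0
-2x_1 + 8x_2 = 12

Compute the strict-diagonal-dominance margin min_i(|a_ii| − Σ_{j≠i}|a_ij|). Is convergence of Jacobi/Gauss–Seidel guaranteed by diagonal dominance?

row 1: |6| − (1) = 5
row 2: |8| − (2) = 6
minimum over rows = 5 → strictly diagonally dominant (convergence guaranteed)

5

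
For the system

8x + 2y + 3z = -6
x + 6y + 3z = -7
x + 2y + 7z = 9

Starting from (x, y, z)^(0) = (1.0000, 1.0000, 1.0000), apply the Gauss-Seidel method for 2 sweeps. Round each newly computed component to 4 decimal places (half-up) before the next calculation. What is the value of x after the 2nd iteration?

-1.1005

Iteration 1:
  x = (-6 - (2)·1.0000 - (3)·1.0000) / (8) = -1.3750
  y = (-7 - (1)·-1.3750 - (3)·1.0000) / (6) = -1.4375
  z = (9 - (1)·-1.3750 - (2)·-1.4375) / (7) = 1.8929
Iteration 2:
  x = (-6 - (2)·-1.4375 - (3)·1.8929) / (8) = -1.1005
  y = (-7 - (1)·-1.1005 - (3)·1.8929) / (6) = -1.9297
  z = (9 - (1)·-1.1005 - (2)·-1.9297) / (7) = 1.9943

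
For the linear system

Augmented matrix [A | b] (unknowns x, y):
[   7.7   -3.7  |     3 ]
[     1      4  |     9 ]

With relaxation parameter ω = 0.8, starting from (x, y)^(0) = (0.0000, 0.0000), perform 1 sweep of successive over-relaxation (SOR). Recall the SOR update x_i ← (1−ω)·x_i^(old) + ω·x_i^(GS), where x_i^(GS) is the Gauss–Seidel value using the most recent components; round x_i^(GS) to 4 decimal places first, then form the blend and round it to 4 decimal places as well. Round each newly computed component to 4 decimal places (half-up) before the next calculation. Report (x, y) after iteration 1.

(0.3117, 1.7377)

Iteration 1:
  x: GS value = (3 - (-3.7)·0.0000) / (7.7) = 0.3896;  x ← (1−ω)·0.0000 + ω·0.3896 = 0.3117
  y: GS value = (9 - (1)·0.3117) / (4) = 2.1721;  y ← (1−ω)·0.0000 + ω·2.1721 = 1.7377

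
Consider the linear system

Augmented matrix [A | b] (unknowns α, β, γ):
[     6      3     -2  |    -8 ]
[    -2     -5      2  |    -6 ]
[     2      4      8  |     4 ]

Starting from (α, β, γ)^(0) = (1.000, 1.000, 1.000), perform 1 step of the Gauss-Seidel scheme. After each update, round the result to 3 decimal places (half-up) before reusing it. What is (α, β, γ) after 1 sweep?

(-1.500, 2.200, -0.225)

Iteration 1:
  α = (-8 - (3)·1.000 - (-2)·1.000) / (6) = -1.500
  β = (-6 - (-2)·-1.500 - (2)·1.000) / (-5) = 2.200
  γ = (4 - (2)·-1.500 - (4)·2.200) / (8) = -0.225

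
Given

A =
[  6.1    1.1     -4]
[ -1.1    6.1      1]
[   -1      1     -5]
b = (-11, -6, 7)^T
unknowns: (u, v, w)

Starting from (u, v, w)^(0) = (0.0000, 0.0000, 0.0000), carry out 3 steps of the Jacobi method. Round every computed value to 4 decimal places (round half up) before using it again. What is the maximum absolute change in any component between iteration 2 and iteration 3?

0.1604

Iteration 1:
  u = (-11 - (1.1)·0.0000 - (-4)·0.0000) / (6.1) = -1.8033
  v = (-6 - (-1.1)·0.0000 - (1)·0.0000) / (6.1) = -0.9836
  w = (7 - (-1)·0.0000 - (1)·0.0000) / (-5) = -1.4000
Iteration 2:
  u = (-11 - (1.1)·-0.9836 - (-4)·-1.4000) / (6.1) = -2.5439
  v = (-6 - (-1.1)·-1.8033 - (1)·-1.4000) / (6.1) = -1.0793
  w = (7 - (-1)·-1.8033 - (1)·-0.9836) / (-5) = -1.2361
Iteration 3:
  u = (-11 - (1.1)·-1.0793 - (-4)·-1.2361) / (6.1) = -2.4192
  v = (-6 - (-1.1)·-2.5439 - (1)·-1.2361) / (6.1) = -1.2397
  w = (7 - (-1)·-2.5439 - (1)·-1.0793) / (-5) = -1.1071
Change: (0.1247, -0.1604, 0.1290) → max |·| = 0.1604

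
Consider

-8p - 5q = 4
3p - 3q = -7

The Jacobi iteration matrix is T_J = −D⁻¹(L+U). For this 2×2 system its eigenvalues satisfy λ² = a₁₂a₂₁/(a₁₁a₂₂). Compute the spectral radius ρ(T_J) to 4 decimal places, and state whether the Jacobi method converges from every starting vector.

a₁₂a₂₁/(a₁₁a₂₂) = (-5)·(3) / ((-8)·(-3)) = -0.625000
ρ = √|-0.625000| = √0.625000 = 0.7906
ρ < 1, so Jacobi converges

0.7906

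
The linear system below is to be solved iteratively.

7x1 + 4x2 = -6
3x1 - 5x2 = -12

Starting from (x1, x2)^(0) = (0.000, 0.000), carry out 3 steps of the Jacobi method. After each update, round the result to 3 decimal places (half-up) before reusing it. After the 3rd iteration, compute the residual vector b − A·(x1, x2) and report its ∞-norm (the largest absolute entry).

Iteration 1:
  x1 = (-6 - (4)·0.000) / (7) = -0.857
  x2 = (-12 - (3)·0.000) / (-5) = 2.400
Iteration 2:
  x1 = (-6 - (4)·2.400) / (7) = -2.229
  x2 = (-12 - (3)·-0.857) / (-5) = 1.886
Iteration 3:
  x1 = (-6 - (4)·1.886) / (7) = -1.935
  x2 = (-12 - (3)·-2.229) / (-5) = 1.063
Residual b − A·x = (3.293, -0.880); ∞-norm = 3.293

3.293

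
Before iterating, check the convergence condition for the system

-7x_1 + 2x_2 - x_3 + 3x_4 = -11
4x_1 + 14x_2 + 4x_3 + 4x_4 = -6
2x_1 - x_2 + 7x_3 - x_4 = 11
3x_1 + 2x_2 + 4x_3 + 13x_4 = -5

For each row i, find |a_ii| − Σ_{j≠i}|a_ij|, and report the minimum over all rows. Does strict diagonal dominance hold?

1

row 1: |-7| − (2+1+3) = 1
row 2: |14| − (4+4+4) = 2
row 3: |7| − (2+1+1) = 3
row 4: |13| − (3+2+4) = 4
minimum over rows = 1 → strictly diagonally dominant (convergence guaranteed)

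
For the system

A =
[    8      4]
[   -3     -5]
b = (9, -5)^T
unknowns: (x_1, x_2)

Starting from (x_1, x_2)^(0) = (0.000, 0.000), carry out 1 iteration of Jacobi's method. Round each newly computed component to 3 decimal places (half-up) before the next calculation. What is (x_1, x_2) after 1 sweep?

(1.125, 1.000)

Iteration 1:
  x_1 = (9 - (4)·0.000) / (8) = 1.125
  x_2 = (-5 - (-3)·0.000) / (-5) = 1.000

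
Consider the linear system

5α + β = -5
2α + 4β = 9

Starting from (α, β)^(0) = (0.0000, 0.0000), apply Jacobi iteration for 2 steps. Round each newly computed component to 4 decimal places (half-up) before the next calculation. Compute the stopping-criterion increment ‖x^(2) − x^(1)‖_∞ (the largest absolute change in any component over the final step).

0.5000

Iteration 1:
  α = (-5 - (1)·0.0000) / (5) = -1.0000
  β = (9 - (2)·0.0000) / (4) = 2.2500
Iteration 2:
  α = (-5 - (1)·2.2500) / (5) = -1.4500
  β = (9 - (2)·-1.0000) / (4) = 2.7500
Change: (-0.4500, 0.5000) → max |·| = 0.5000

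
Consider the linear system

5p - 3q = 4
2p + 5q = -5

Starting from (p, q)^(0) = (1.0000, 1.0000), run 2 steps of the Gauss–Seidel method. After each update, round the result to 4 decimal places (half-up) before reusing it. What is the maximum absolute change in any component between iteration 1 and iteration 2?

Iteration 1:
  p = (4 - (-3)·1.0000) / (5) = 1.4000
  q = (-5 - (2)·1.4000) / (5) = -1.5600
Iteration 2:
  p = (4 - (-3)·-1.5600) / (5) = -0.1360
  q = (-5 - (2)·-0.1360) / (5) = -0.9456
Change: (-1.5360, 0.6144) → max |·| = 1.5360

1.5360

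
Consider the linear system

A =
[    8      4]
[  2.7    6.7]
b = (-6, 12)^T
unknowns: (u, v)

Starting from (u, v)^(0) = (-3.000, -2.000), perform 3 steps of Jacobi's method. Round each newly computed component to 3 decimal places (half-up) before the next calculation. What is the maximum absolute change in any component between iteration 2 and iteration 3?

1.008

Iteration 1:
  u = (-6 - (4)·-2.000) / (8) = 0.250
  v = (12 - (2.7)·-3.000) / (6.7) = 3.000
Iteration 2:
  u = (-6 - (4)·3.000) / (8) = -2.250
  v = (12 - (2.7)·0.250) / (6.7) = 1.690
Iteration 3:
  u = (-6 - (4)·1.690) / (8) = -1.595
  v = (12 - (2.7)·-2.250) / (6.7) = 2.698
Change: (0.655, 1.008) → max |·| = 1.008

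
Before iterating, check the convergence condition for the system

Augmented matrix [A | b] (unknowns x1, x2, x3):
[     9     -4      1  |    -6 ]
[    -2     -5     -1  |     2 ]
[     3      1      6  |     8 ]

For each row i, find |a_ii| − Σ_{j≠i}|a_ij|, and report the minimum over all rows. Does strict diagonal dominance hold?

2

row 1: |9| − (4+1) = 4
row 2: |-5| − (2+1) = 2
row 3: |6| − (3+1) = 2
minimum over rows = 2 → strictly diagonally dominant (convergence guaranteed)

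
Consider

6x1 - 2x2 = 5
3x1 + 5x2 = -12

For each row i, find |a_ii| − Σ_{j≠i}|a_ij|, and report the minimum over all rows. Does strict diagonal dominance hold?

2

row 1: |6| − (2) = 4
row 2: |5| − (3) = 2
minimum over rows = 2 → strictly diagonally dominant (convergence guaranteed)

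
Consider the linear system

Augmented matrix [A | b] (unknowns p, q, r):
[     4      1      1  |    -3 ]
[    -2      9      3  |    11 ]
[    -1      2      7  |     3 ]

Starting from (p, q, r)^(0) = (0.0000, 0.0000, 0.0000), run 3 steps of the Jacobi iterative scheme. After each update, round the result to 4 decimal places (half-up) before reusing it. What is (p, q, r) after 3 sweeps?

Iteration 1:
  p = (-3 - (1)·0.0000 - (1)·0.0000) / (4) = -0.7500
  q = (11 - (-2)·0.0000 - (3)·0.0000) / (9) = 1.2222
  r = (3 - (-1)·0.0000 - (2)·0.0000) / (7) = 0.4286
Iteration 2:
  p = (-3 - (1)·1.2222 - (1)·0.4286) / (4) = -1.1627
  q = (11 - (-2)·-0.7500 - (3)·0.4286) / (9) = 0.9127
  r = (3 - (-1)·-0.7500 - (2)·1.2222) / (7) = -0.0278
Iteration 3:
  p = (-3 - (1)·0.9127 - (1)·-0.0278) / (4) = -0.9712
  q = (11 - (-2)·-1.1627 - (3)·-0.0278) / (9) = 0.9731
  r = (3 - (-1)·-1.1627 - (2)·0.9127) / (7) = 0.0017

(-0.9712, 0.9731, 0.0017)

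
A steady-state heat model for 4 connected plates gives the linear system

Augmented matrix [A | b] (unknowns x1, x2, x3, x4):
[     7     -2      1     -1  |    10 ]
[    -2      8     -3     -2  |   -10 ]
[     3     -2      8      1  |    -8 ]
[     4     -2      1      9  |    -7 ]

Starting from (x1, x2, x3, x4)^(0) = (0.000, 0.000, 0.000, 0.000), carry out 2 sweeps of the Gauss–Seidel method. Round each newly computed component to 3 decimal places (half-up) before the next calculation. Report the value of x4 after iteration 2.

Iteration 1:
  x1 = (10 - (-2)·0.000 - (1)·0.000 - (-1)·0.000) / (7) = 1.429
  x2 = (-10 - (-2)·1.429 - (-3)·0.000 - (-2)·0.000) / (8) = -0.893
  x3 = (-8 - (3)·1.429 - (-2)·-0.893 - (1)·0.000) / (8) = -1.759
  x4 = (-7 - (4)·1.429 - (-2)·-0.893 - (1)·-1.759) / (9) = -1.416
Iteration 2:
  x1 = (10 - (-2)·-0.893 - (1)·-1.759 - (-1)·-1.416) / (7) = 1.222
  x2 = (-10 - (-2)·1.222 - (-3)·-1.759 - (-2)·-1.416) / (8) = -1.958
  x3 = (-8 - (3)·1.222 - (-2)·-1.958 - (1)·-1.416) / (8) = -1.771
  x4 = (-7 - (4)·1.222 - (-2)·-1.958 - (1)·-1.771) / (9) = -1.559

-1.559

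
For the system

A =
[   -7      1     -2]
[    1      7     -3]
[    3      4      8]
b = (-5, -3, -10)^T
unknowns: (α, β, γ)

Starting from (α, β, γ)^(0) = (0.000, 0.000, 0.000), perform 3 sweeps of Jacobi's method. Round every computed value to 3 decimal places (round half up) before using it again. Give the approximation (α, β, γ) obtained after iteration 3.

Iteration 1:
  α = (-5 - (1)·0.000 - (-2)·0.000) / (-7) = 0.714
  β = (-3 - (1)·0.000 - (-3)·0.000) / (7) = -0.429
  γ = (-10 - (3)·0.000 - (4)·0.000) / (8) = -1.250
Iteration 2:
  α = (-5 - (1)·-0.429 - (-2)·-1.250) / (-7) = 1.010
  β = (-3 - (1)·0.714 - (-3)·-1.250) / (7) = -1.066
  γ = (-10 - (3)·0.714 - (4)·-0.429) / (8) = -1.303
Iteration 3:
  α = (-5 - (1)·-1.066 - (-2)·-1.303) / (-7) = 0.934
  β = (-3 - (1)·1.010 - (-3)·-1.303) / (7) = -1.131
  γ = (-10 - (3)·1.010 - (4)·-1.066) / (8) = -1.096

(0.934, -1.131, -1.096)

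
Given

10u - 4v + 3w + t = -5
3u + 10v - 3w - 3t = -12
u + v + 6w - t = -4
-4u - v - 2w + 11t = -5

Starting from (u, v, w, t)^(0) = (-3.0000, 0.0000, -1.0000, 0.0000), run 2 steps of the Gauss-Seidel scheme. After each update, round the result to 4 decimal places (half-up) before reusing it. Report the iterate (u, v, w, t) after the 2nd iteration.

(-0.8850, -1.2714, -0.4289, -0.9699)

Iteration 1:
  u = (-5 - (-4)·0.0000 - (3)·-1.0000 - (1)·0.0000) / (10) = -0.2000
  v = (-12 - (3)·-0.2000 - (-3)·-1.0000 - (-3)·0.0000) / (10) = -1.4400
  w = (-4 - (1)·-0.2000 - (1)·-1.4400 - (-1)·0.0000) / (6) = -0.3933
  t = (-5 - (-4)·-0.2000 - (-1)·-1.4400 - (-2)·-0.3933) / (11) = -0.7297
Iteration 2:
  u = (-5 - (-4)·-1.4400 - (3)·-0.3933 - (1)·-0.7297) / (10) = -0.8850
  v = (-12 - (3)·-0.8850 - (-3)·-0.3933 - (-3)·-0.7297) / (10) = -1.2714
  w = (-4 - (1)·-0.8850 - (1)·-1.2714 - (-1)·-0.7297) / (6) = -0.4289
  t = (-5 - (-4)·-0.8850 - (-1)·-1.2714 - (-2)·-0.4289) / (11) = -0.9699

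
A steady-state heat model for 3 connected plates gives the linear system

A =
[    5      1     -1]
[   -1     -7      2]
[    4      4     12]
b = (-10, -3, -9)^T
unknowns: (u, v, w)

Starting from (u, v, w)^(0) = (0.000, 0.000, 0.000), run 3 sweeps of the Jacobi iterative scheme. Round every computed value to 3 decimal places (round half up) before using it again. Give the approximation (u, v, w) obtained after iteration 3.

Iteration 1:
  u = (-10 - (1)·0.000 - (-1)·0.000) / (5) = -2.000
  v = (-3 - (-1)·0.000 - (2)·0.000) / (-7) = 0.429
  w = (-9 - (4)·0.000 - (4)·0.000) / (12) = -0.750
Iteration 2:
  u = (-10 - (1)·0.429 - (-1)·-0.750) / (5) = -2.236
  v = (-3 - (-1)·-2.000 - (2)·-0.750) / (-7) = 0.500
  w = (-9 - (4)·-2.000 - (4)·0.429) / (12) = -0.226
Iteration 3:
  u = (-10 - (1)·0.500 - (-1)·-0.226) / (5) = -2.145
  v = (-3 - (-1)·-2.236 - (2)·-0.226) / (-7) = 0.683
  w = (-9 - (4)·-2.236 - (4)·0.500) / (12) = -0.171

(-2.145, 0.683, -0.171)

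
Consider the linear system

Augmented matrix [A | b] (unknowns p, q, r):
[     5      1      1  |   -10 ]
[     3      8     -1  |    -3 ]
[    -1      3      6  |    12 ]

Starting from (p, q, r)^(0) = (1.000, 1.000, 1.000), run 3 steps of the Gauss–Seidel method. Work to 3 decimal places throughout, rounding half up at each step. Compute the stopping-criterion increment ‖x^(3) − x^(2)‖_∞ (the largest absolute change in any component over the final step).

0.003

Iteration 1:
  p = (-10 - (1)·1.000 - (1)·1.000) / (5) = -2.400
  q = (-3 - (3)·-2.400 - (-1)·1.000) / (8) = 0.650
  r = (12 - (-1)·-2.400 - (3)·0.650) / (6) = 1.275
Iteration 2:
  p = (-10 - (1)·0.650 - (1)·1.275) / (5) = -2.385
  q = (-3 - (3)·-2.385 - (-1)·1.275) / (8) = 0.679
  r = (12 - (-1)·-2.385 - (3)·0.679) / (6) = 1.263
Iteration 3:
  p = (-10 - (1)·0.679 - (1)·1.263) / (5) = -2.388
  q = (-3 - (3)·-2.388 - (-1)·1.263) / (8) = 0.678
  r = (12 - (-1)·-2.388 - (3)·0.678) / (6) = 1.263
Change: (-0.003, -0.001, 0.000) → max |·| = 0.003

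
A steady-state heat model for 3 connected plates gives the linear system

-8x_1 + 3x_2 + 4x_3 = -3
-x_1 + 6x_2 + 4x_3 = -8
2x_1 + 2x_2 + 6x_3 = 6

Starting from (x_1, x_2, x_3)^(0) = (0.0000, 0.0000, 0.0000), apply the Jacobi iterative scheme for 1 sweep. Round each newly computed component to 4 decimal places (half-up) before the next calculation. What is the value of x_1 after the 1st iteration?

0.3750

Iteration 1:
  x_1 = (-3 - (3)·0.0000 - (4)·0.0000) / (-8) = 0.3750
  x_2 = (-8 - (-1)·0.0000 - (4)·0.0000) / (6) = -1.3333
  x_3 = (6 - (2)·0.0000 - (2)·0.0000) / (6) = 1.0000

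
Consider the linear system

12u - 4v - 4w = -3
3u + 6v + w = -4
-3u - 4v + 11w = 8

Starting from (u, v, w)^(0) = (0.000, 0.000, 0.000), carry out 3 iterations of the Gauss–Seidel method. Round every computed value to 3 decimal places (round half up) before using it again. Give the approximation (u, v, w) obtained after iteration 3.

(-0.308, -0.585, 0.431)

Iteration 1:
  u = (-3 - (-4)·0.000 - (-4)·0.000) / (12) = -0.250
  v = (-4 - (3)·-0.250 - (1)·0.000) / (6) = -0.542
  w = (8 - (-3)·-0.250 - (-4)·-0.542) / (11) = 0.462
Iteration 2:
  u = (-3 - (-4)·-0.542 - (-4)·0.462) / (12) = -0.277
  v = (-4 - (3)·-0.277 - (1)·0.462) / (6) = -0.605
  w = (8 - (-3)·-0.277 - (-4)·-0.605) / (11) = 0.432
Iteration 3:
  u = (-3 - (-4)·-0.605 - (-4)·0.432) / (12) = -0.308
  v = (-4 - (3)·-0.308 - (1)·0.432) / (6) = -0.585
  w = (8 - (-3)·-0.308 - (-4)·-0.585) / (11) = 0.431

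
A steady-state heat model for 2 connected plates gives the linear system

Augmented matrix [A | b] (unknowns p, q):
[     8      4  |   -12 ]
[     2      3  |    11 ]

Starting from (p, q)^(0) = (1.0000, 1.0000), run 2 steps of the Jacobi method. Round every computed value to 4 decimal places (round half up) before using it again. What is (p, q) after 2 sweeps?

Iteration 1:
  p = (-12 - (4)·1.0000) / (8) = -2.0000
  q = (11 - (2)·1.0000) / (3) = 3.0000
Iteration 2:
  p = (-12 - (4)·3.0000) / (8) = -3.0000
  q = (11 - (2)·-2.0000) / (3) = 5.0000

(-3.0000, 5.0000)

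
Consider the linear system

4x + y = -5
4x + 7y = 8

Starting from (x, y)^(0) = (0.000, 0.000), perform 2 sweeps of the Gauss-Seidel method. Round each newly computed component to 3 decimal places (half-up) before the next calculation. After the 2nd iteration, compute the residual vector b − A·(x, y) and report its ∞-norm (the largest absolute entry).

0.266

Iteration 1:
  x = (-5 - (1)·0.000) / (4) = -1.250
  y = (8 - (4)·-1.250) / (7) = 1.857
Iteration 2:
  x = (-5 - (1)·1.857) / (4) = -1.714
  y = (8 - (4)·-1.714) / (7) = 2.122
Residual b − A·x = (-0.266, 0.002); ∞-norm = 0.266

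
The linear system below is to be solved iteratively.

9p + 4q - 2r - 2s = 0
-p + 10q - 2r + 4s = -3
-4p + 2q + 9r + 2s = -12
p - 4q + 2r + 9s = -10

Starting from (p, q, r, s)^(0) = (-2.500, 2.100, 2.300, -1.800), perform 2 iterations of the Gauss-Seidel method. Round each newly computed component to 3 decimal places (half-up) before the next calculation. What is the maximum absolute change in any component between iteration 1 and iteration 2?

Iteration 1:
  p = (0 - (4)·2.100 - (-2)·2.300 - (-2)·-1.800) / (9) = -0.822
  q = (-3 - (-1)·-0.822 - (-2)·2.300 - (4)·-1.800) / (10) = 0.798
  r = (-12 - (-4)·-0.822 - (2)·0.798 - (2)·-1.800) / (9) = -1.476
  s = (-10 - (1)·-0.822 - (-4)·0.798 - (2)·-1.476) / (9) = -0.337
Iteration 2:
  p = (0 - (4)·0.798 - (-2)·-1.476 - (-2)·-0.337) / (9) = -0.758
  q = (-3 - (-1)·-0.758 - (-2)·-1.476 - (4)·-0.337) / (10) = -0.536
  r = (-12 - (-4)·-0.758 - (2)·-0.536 - (2)·-0.337) / (9) = -1.476
  s = (-10 - (1)·-0.758 - (-4)·-0.536 - (2)·-1.476) / (9) = -0.937
Change: (0.064, -1.334, 0.000, -0.600) → max |·| = 1.334

1.334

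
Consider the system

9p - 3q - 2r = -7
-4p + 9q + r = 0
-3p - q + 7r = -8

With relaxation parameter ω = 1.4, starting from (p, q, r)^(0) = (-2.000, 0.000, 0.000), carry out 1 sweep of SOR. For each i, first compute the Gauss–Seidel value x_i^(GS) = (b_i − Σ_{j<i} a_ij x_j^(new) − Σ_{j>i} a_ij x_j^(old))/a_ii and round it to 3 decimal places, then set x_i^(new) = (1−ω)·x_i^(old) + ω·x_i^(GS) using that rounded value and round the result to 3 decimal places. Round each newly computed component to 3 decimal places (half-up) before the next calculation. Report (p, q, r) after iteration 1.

Iteration 1:
  p: GS value = (-7 - (-3)·0.000 - (-2)·0.000) / (9) = -0.778;  p ← (1−ω)·-2.000 + ω·-0.778 = -0.289
  q: GS value = (0 - (-4)·-0.289 - (1)·0.000) / (9) = -0.128;  q ← (1−ω)·0.000 + ω·-0.128 = -0.179
  r: GS value = (-8 - (-3)·-0.289 - (-1)·-0.179) / (7) = -1.292;  r ← (1−ω)·0.000 + ω·-1.292 = -1.809

(-0.289, -0.179, -1.809)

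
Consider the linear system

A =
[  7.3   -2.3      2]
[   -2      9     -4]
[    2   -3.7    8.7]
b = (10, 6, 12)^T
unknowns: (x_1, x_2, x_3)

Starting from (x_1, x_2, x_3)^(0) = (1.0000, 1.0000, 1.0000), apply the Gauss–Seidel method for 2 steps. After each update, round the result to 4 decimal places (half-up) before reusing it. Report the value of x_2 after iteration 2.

1.7078

Iteration 1:
  x_1 = (10 - (-2.3)·1.0000 - (2)·1.0000) / (7.3) = 1.4110
  x_2 = (6 - (-2)·1.4110 - (-4)·1.0000) / (9) = 1.4247
  x_3 = (12 - (2)·1.4110 - (-3.7)·1.4247) / (8.7) = 1.6608
Iteration 2:
  x_1 = (10 - (-2.3)·1.4247 - (2)·1.6608) / (7.3) = 1.3637
  x_2 = (6 - (-2)·1.3637 - (-4)·1.6608) / (9) = 1.7078
  x_3 = (12 - (2)·1.3637 - (-3.7)·1.7078) / (8.7) = 1.7921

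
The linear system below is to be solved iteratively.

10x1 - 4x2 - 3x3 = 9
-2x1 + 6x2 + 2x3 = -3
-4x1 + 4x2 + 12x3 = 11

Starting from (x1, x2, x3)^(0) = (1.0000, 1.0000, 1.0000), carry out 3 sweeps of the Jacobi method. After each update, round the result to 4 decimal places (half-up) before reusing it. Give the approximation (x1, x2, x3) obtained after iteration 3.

(1.2761, -0.7139, 1.3324)

Iteration 1:
  x1 = (9 - (-4)·1.0000 - (-3)·1.0000) / (10) = 1.6000
  x2 = (-3 - (-2)·1.0000 - (2)·1.0000) / (6) = -0.5000
  x3 = (11 - (-4)·1.0000 - (4)·1.0000) / (12) = 0.9167
Iteration 2:
  x1 = (9 - (-4)·-0.5000 - (-3)·0.9167) / (10) = 0.9750
  x2 = (-3 - (-2)·1.6000 - (2)·0.9167) / (6) = -0.2722
  x3 = (11 - (-4)·1.6000 - (4)·-0.5000) / (12) = 1.6167
Iteration 3:
  x1 = (9 - (-4)·-0.2722 - (-3)·1.6167) / (10) = 1.2761
  x2 = (-3 - (-2)·0.9750 - (2)·1.6167) / (6) = -0.7139
  x3 = (11 - (-4)·0.9750 - (4)·-0.2722) / (12) = 1.3324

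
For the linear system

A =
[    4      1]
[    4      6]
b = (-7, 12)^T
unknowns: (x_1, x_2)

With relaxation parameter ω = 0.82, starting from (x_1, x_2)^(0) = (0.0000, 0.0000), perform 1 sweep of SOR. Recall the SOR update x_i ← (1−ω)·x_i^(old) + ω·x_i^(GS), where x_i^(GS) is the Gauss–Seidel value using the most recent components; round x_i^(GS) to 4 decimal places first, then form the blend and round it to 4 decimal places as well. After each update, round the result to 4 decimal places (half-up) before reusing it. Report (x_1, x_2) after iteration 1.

(-1.4350, 2.4245)

Iteration 1:
  x_1: GS value = (-7 - (1)·0.0000) / (4) = -1.7500;  x_1 ← (1−ω)·0.0000 + ω·-1.7500 = -1.4350
  x_2: GS value = (12 - (4)·-1.4350) / (6) = 2.9567;  x_2 ← (1−ω)·0.0000 + ω·2.9567 = 2.4245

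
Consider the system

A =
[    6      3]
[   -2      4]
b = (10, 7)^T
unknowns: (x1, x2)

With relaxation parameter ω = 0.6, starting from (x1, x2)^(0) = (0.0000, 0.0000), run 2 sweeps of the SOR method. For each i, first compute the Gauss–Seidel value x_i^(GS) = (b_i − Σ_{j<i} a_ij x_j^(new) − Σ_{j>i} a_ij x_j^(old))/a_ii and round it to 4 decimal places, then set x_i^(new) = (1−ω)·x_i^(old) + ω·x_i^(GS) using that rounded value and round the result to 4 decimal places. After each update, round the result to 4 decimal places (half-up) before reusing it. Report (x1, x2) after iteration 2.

(0.9950, 1.8885)

Iteration 1:
  x1: GS value = (10 - (3)·0.0000) / (6) = 1.6667;  x1 ← (1−ω)·0.0000 + ω·1.6667 = 1.0000
  x2: GS value = (7 - (-2)·1.0000) / (4) = 2.2500;  x2 ← (1−ω)·0.0000 + ω·2.2500 = 1.3500
Iteration 2:
  x1: GS value = (10 - (3)·1.3500) / (6) = 0.9917;  x1 ← (1−ω)·1.0000 + ω·0.9917 = 0.9950
  x2: GS value = (7 - (-2)·0.9950) / (4) = 2.2475;  x2 ← (1−ω)·1.3500 + ω·2.2475 = 1.8885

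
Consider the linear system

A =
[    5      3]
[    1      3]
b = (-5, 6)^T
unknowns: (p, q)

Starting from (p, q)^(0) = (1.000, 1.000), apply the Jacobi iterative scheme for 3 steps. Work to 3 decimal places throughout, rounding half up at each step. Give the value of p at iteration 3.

Iteration 1:
  p = (-5 - (3)·1.000) / (5) = -1.600
  q = (6 - (1)·1.000) / (3) = 1.667
Iteration 2:
  p = (-5 - (3)·1.667) / (5) = -2.000
  q = (6 - (1)·-1.600) / (3) = 2.533
Iteration 3:
  p = (-5 - (3)·2.533) / (5) = -2.520
  q = (6 - (1)·-2.000) / (3) = 2.667

-2.520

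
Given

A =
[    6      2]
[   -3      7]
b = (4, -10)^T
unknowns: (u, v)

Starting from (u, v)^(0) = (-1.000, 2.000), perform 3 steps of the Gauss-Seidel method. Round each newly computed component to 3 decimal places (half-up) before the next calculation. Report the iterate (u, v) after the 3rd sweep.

(0.980, -1.009)

Iteration 1:
  u = (4 - (2)·2.000) / (6) = 0.000
  v = (-10 - (-3)·0.000) / (7) = -1.429
Iteration 2:
  u = (4 - (2)·-1.429) / (6) = 1.143
  v = (-10 - (-3)·1.143) / (7) = -0.939
Iteration 3:
  u = (4 - (2)·-0.939) / (6) = 0.980
  v = (-10 - (-3)·0.980) / (7) = -1.009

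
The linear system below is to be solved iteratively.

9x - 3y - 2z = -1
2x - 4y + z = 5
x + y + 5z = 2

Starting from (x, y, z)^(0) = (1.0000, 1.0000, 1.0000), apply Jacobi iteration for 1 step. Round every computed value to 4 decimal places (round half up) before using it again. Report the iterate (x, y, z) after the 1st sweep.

Iteration 1:
  x = (-1 - (-3)·1.0000 - (-2)·1.0000) / (9) = 0.4444
  y = (5 - (2)·1.0000 - (1)·1.0000) / (-4) = -0.5000
  z = (2 - (1)·1.0000 - (1)·1.0000) / (5) = 0.0000

(0.4444, -0.5000, 0.0000)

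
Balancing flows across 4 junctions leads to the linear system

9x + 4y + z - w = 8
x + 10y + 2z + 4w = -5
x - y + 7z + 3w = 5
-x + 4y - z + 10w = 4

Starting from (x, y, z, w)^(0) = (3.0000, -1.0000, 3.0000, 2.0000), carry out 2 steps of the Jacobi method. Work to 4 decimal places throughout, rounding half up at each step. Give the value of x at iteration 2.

2.1016

Iteration 1:
  x = (8 - (4)·-1.0000 - (1)·3.0000 - (-1)·2.0000) / (9) = 1.2222
  y = (-5 - (1)·3.0000 - (2)·3.0000 - (4)·2.0000) / (10) = -2.2000
  z = (5 - (1)·3.0000 - (-1)·-1.0000 - (3)·2.0000) / (7) = -0.7143
  w = (4 - (-1)·3.0000 - (4)·-1.0000 - (-1)·3.0000) / (10) = 1.4000
Iteration 2:
  x = (8 - (4)·-2.2000 - (1)·-0.7143 - (-1)·1.4000) / (9) = 2.1016
  y = (-5 - (1)·1.2222 - (2)·-0.7143 - (4)·1.4000) / (10) = -1.0394
  z = (5 - (1)·1.2222 - (-1)·-2.2000 - (3)·1.4000) / (7) = -0.3746
  w = (4 - (-1)·1.2222 - (4)·-2.2000 - (-1)·-0.7143) / (10) = 1.3308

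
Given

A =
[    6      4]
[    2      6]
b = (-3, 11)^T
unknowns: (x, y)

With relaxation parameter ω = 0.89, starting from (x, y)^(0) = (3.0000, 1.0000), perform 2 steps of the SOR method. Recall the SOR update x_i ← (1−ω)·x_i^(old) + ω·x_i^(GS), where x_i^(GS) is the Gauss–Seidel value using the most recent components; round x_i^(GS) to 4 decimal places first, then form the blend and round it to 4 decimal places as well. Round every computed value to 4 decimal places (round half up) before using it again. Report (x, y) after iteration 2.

(-1.6811, 2.3451)

Iteration 1:
  x: GS value = (-3 - (4)·1.0000) / (6) = -1.1667;  x ← (1−ω)·3.0000 + ω·-1.1667 = -0.7084
  y: GS value = (11 - (2)·-0.7084) / (6) = 2.0695;  y ← (1−ω)·1.0000 + ω·2.0695 = 1.9519
Iteration 2:
  x: GS value = (-3 - (4)·1.9519) / (6) = -1.8013;  x ← (1−ω)·-0.7084 + ω·-1.8013 = -1.6811
  y: GS value = (11 - (2)·-1.6811) / (6) = 2.3937;  y ← (1−ω)·1.9519 + ω·2.3937 = 2.3451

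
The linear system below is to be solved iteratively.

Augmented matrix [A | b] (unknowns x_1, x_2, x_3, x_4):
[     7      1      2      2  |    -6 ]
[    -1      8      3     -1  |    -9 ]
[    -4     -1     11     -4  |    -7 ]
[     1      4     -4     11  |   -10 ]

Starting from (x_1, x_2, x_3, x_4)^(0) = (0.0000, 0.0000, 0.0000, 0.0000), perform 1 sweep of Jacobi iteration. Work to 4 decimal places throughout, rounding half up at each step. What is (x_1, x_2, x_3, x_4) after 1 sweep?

(-0.8571, -1.1250, -0.6364, -0.9091)

Iteration 1:
  x_1 = (-6 - (1)·0.0000 - (2)·0.0000 - (2)·0.0000) / (7) = -0.8571
  x_2 = (-9 - (-1)·0.0000 - (3)·0.0000 - (-1)·0.0000) / (8) = -1.1250
  x_3 = (-7 - (-4)·0.0000 - (-1)·0.0000 - (-4)·0.0000) / (11) = -0.6364
  x_4 = (-10 - (1)·0.0000 - (4)·0.0000 - (-4)·0.0000) / (11) = -0.9091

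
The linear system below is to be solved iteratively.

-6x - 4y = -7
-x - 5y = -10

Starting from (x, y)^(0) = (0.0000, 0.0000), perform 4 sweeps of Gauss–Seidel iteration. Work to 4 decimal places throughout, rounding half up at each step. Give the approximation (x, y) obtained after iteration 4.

(-0.1891, 2.0378)

Iteration 1:
  x = (-7 - (-4)·0.0000) / (-6) = 1.1667
  y = (-10 - (-1)·1.1667) / (-5) = 1.7667
Iteration 2:
  x = (-7 - (-4)·1.7667) / (-6) = -0.0111
  y = (-10 - (-1)·-0.0111) / (-5) = 2.0022
Iteration 3:
  x = (-7 - (-4)·2.0022) / (-6) = -0.1681
  y = (-10 - (-1)·-0.1681) / (-5) = 2.0336
Iteration 4:
  x = (-7 - (-4)·2.0336) / (-6) = -0.1891
  y = (-10 - (-1)·-0.1891) / (-5) = 2.0378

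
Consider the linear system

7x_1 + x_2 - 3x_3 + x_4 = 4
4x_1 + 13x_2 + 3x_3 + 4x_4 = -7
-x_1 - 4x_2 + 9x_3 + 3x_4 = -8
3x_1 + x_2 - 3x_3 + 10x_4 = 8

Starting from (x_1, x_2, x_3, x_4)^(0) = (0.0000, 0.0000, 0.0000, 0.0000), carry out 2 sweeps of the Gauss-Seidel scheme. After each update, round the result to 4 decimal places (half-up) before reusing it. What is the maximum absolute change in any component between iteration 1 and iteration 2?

Iteration 1:
  x_1 = (4 - (1)·0.0000 - (-3)·0.0000 - (1)·0.0000) / (7) = 0.5714
  x_2 = (-7 - (4)·0.5714 - (3)·0.0000 - (4)·0.0000) / (13) = -0.7143
  x_3 = (-8 - (-1)·0.5714 - (-4)·-0.7143 - (3)·0.0000) / (9) = -1.1429
  x_4 = (8 - (3)·0.5714 - (1)·-0.7143 - (-3)·-1.1429) / (10) = 0.3571
Iteration 2:
  x_1 = (4 - (1)·-0.7143 - (-3)·-1.1429 - (1)·0.3571) / (7) = 0.1326
  x_2 = (-7 - (4)·0.1326 - (3)·-1.1429 - (4)·0.3571) / (13) = -0.4254
  x_3 = (-8 - (-1)·0.1326 - (-4)·-0.4254 - (3)·0.3571) / (9) = -1.1823
  x_4 = (8 - (3)·0.1326 - (1)·-0.4254 - (-3)·-1.1823) / (10) = 0.4481
Change: (-0.4388, 0.2889, -0.0394, 0.0910) → max |·| = 0.4388

0.4388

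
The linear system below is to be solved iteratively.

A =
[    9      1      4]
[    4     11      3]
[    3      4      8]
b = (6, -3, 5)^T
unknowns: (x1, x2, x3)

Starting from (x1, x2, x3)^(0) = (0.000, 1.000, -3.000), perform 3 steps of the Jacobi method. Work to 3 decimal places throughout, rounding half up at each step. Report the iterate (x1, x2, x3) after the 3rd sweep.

(0.935, -0.376, 0.915)

Iteration 1:
  x1 = (6 - (1)·1.000 - (4)·-3.000) / (9) = 1.889
  x2 = (-3 - (4)·0.000 - (3)·-3.000) / (11) = 0.545
  x3 = (5 - (3)·0.000 - (4)·1.000) / (8) = 0.125
Iteration 2:
  x1 = (6 - (1)·0.545 - (4)·0.125) / (9) = 0.551
  x2 = (-3 - (4)·1.889 - (3)·0.125) / (11) = -0.994
  x3 = (5 - (3)·1.889 - (4)·0.545) / (8) = -0.356
Iteration 3:
  x1 = (6 - (1)·-0.994 - (4)·-0.356) / (9) = 0.935
  x2 = (-3 - (4)·0.551 - (3)·-0.356) / (11) = -0.376
  x3 = (5 - (3)·0.551 - (4)·-0.994) / (8) = 0.915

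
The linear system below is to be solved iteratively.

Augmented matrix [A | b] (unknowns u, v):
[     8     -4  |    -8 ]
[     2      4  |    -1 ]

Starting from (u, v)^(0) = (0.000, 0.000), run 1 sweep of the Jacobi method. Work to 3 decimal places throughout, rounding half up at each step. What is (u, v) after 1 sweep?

Iteration 1:
  u = (-8 - (-4)·0.000) / (8) = -1.000
  v = (-1 - (2)·0.000) / (4) = -0.250

(-1.000, -0.250)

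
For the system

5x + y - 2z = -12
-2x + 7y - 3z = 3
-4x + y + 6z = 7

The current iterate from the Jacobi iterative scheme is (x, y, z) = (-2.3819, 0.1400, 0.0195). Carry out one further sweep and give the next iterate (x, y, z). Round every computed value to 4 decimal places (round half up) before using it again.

(-2.4202, -0.2436, -0.4446)

One sweep:
  x = (-12 - (1)·0.1400 - (-2)·0.0195) / (5) = -2.4202
  y = (3 - (-2)·-2.3819 - (-3)·0.0195) / (7) = -0.2436
  z = (7 - (-4)·-2.3819 - (1)·0.1400) / (6) = -0.4446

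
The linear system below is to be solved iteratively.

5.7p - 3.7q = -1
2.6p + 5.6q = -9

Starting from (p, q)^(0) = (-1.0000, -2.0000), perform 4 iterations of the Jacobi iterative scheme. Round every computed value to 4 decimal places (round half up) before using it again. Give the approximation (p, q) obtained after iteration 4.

Iteration 1:
  p = (-1 - (-3.7)·-2.0000) / (5.7) = -1.4737
  q = (-9 - (2.6)·-1.0000) / (5.6) = -1.1429
Iteration 2:
  p = (-1 - (-3.7)·-1.1429) / (5.7) = -0.9173
  q = (-9 - (2.6)·-1.4737) / (5.6) = -0.9229
Iteration 3:
  p = (-1 - (-3.7)·-0.9229) / (5.7) = -0.7745
  q = (-9 - (2.6)·-0.9173) / (5.6) = -1.1813
Iteration 4:
  p = (-1 - (-3.7)·-1.1813) / (5.7) = -0.9422
  q = (-9 - (2.6)·-0.7745) / (5.6) = -1.2476

(-0.9422, -1.2476)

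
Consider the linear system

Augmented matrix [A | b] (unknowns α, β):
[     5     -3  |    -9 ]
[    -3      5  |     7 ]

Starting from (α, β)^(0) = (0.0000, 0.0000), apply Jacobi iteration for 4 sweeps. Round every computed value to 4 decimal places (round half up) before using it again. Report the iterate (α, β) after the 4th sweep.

Iteration 1:
  α = (-9 - (-3)·0.0000) / (5) = -1.8000
  β = (7 - (-3)·0.0000) / (5) = 1.4000
Iteration 2:
  α = (-9 - (-3)·1.4000) / (5) = -0.9600
  β = (7 - (-3)·-1.8000) / (5) = 0.3200
Iteration 3:
  α = (-9 - (-3)·0.3200) / (5) = -1.6080
  β = (7 - (-3)·-0.9600) / (5) = 0.8240
Iteration 4:
  α = (-9 - (-3)·0.8240) / (5) = -1.3056
  β = (7 - (-3)·-1.6080) / (5) = 0.4352

(-1.3056, 0.4352)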